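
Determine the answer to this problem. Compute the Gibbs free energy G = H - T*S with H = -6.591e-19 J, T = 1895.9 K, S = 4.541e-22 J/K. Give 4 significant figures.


Step 1: T*S = 1895.9 * 4.541e-22 = 8.609e-19 J
Step 2: G = H - T*S = -6.591e-19 - 8.609e-19
Step 3: G = -1.52e-18 J

-1.52e-18


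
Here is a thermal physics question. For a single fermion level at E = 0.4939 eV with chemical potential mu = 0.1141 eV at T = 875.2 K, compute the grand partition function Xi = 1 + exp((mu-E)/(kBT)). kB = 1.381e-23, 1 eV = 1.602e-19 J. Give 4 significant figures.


Step 1: (mu - E) = 0.1141 - 0.4939 = -0.3798 eV
Step 2: x = (mu-E)*eV/(kB*T) = -0.3798*1.602e-19/(1.381e-23*875.2) = -5.034
Step 3: exp(x) = 0.006512
Step 4: Xi = 1 + 0.006512 = 1.007

1.007


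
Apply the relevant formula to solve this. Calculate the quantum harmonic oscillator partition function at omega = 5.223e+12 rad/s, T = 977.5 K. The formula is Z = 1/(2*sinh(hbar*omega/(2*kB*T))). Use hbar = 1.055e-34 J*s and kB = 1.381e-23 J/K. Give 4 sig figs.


Step 1: Compute x = hbar*omega/(kB*T) = 1.055e-34*5.223e+12/(1.381e-23*977.5) = 0.04082
Step 2: x/2 = 0.02041
Step 3: sinh(x/2) = 0.02041
Step 4: Z = 1/(2*0.02041) = 24.5

24.5


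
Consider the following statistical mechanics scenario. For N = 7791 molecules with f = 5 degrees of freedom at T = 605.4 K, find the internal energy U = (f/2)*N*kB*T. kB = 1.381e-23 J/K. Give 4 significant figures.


Step 1: f/2 = 5/2 = 2.5
Step 2: N*kB*T = 7791*1.381e-23*605.4 = 6.514e-17
Step 3: U = 2.5 * 6.514e-17 = 1.628e-16 J

1.628e-16


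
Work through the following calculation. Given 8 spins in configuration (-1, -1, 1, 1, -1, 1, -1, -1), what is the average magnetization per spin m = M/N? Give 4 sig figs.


Step 1: Count up spins (+1): 3, down spins (-1): 5
Step 2: Total magnetization M = 3 - 5 = -2
Step 3: m = M/N = -2/8 = -0.25

-0.25


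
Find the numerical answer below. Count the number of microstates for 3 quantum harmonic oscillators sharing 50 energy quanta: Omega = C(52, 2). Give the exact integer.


Step 1: Use binomial coefficient C(52, 2)
Step 2: Numerator = 52! / 50!
Step 3: Denominator = 2!
Step 4: Omega = 1326

1326


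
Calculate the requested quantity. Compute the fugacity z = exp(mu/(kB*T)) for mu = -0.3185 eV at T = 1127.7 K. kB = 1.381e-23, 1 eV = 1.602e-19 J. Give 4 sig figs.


Step 1: Convert mu to Joules: -0.3185*1.602e-19 = -5.102e-20 J
Step 2: kB*T = 1.381e-23*1127.7 = 1.557e-20 J
Step 3: mu/(kB*T) = -3.276
Step 4: z = exp(-3.276) = 0.03777

0.03777


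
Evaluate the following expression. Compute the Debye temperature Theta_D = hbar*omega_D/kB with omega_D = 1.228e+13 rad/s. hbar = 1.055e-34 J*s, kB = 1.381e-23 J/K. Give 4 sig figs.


Step 1: hbar*omega_D = 1.055e-34 * 1.228e+13 = 1.296e-21 J
Step 2: Theta_D = 1.296e-21 / 1.381e-23
Step 3: Theta_D = 93.81 K

93.81


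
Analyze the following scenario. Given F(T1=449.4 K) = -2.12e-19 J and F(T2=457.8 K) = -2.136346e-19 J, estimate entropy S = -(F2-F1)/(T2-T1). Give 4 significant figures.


Step 1: dF = F2 - F1 = -2.136346e-19 - (-2.12e-19) = -1.6346e-21 J
Step 2: dT = T2 - T1 = 457.8 - 449.4 = 8.4 K
Step 3: S = -dF/dT = -(-1.6346e-21)/8.4 = 1.946e-22 J/K

1.946e-22


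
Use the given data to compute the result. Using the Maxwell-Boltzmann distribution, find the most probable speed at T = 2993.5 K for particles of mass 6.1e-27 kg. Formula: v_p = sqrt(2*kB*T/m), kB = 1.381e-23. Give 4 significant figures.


Step 1: Numerator = 2*kB*T = 2*1.381e-23*2993.5 = 8.268e-20
Step 2: Ratio = 8.268e-20 / 6.1e-27 = 1.355e+07
Step 3: v_p = sqrt(1.355e+07) = 3682 m/s

3682


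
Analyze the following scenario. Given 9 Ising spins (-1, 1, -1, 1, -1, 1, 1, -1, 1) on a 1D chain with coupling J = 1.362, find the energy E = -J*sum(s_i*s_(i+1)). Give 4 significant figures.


Step 1: Nearest-neighbor products: -1, -1, -1, -1, -1, 1, -1, -1
Step 2: Sum of products = -6
Step 3: E = -1.362 * -6 = 8.172

8.172


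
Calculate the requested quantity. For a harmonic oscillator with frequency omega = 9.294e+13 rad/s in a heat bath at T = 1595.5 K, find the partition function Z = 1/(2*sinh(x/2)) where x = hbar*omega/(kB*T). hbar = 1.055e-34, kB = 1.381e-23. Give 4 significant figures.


Step 1: Compute x = hbar*omega/(kB*T) = 1.055e-34*9.294e+13/(1.381e-23*1595.5) = 0.445
Step 2: x/2 = 0.2225
Step 3: sinh(x/2) = 0.2243
Step 4: Z = 1/(2*0.2243) = 2.229

2.229


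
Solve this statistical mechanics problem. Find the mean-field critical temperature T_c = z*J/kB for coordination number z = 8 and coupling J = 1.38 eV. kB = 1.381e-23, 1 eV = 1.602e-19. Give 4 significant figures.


Step 1: z*J = 8*1.38 = 11.04 eV
Step 2: Convert to Joules: 11.04*1.602e-19 = 1.769e-18 J
Step 3: T_c = 1.769e-18 / 1.381e-23 = 1.281e+05 K

1.281e+05


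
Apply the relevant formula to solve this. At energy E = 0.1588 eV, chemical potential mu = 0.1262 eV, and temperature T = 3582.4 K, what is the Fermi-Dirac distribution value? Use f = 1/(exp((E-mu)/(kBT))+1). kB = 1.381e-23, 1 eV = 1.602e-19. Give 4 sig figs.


Step 1: (E - mu) = 0.1588 - 0.1262 = 0.0326 eV
Step 2: Convert: (E-mu)*eV = 5.223e-21 J
Step 3: x = (E-mu)*eV/(kB*T) = 0.1056
Step 4: f = 1/(exp(0.1056)+1) = 0.4736

0.4736


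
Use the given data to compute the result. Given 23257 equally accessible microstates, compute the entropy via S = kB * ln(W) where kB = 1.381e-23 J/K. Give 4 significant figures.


Step 1: ln(W) = ln(23257) = 10.05
Step 2: S = kB * ln(W) = 1.381e-23 * 10.05
Step 3: S = 1.389e-22 J/K

1.389e-22


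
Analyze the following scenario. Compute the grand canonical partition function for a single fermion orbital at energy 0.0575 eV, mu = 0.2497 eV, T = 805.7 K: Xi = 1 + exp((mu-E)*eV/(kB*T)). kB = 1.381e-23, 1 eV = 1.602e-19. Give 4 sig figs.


Step 1: (mu - E) = 0.2497 - 0.0575 = 0.1922 eV
Step 2: x = (mu-E)*eV/(kB*T) = 0.1922*1.602e-19/(1.381e-23*805.7) = 2.767
Step 3: exp(x) = 15.91
Step 4: Xi = 1 + 15.91 = 16.91

16.91


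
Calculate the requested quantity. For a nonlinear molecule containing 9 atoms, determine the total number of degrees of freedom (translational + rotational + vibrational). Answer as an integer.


Step 1: Translational DOF = 3
Step 2: Rotational DOF (nonlinear) = 3
Step 3: Vibrational DOF = 3*9 - 6 = 21
Step 4: Total = 3 + 3 + 21 = 27

27


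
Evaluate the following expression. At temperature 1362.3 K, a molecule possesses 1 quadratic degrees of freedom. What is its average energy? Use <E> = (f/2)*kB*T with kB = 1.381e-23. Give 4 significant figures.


Step 1: f/2 = 1/2 = 0.5
Step 2: kB*T = 1.381e-23 * 1362.3 = 1.881e-20
Step 3: <E> = 0.5 * 1.881e-20 = 9.407e-21 J

9.407e-21


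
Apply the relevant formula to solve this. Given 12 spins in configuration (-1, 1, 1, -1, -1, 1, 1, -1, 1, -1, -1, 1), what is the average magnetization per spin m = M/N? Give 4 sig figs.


Step 1: Count up spins (+1): 6, down spins (-1): 6
Step 2: Total magnetization M = 6 - 6 = 0
Step 3: m = M/N = 0/12 = 0

0


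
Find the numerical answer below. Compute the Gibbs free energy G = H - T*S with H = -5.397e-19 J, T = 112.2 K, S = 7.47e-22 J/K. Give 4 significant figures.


Step 1: T*S = 112.2 * 7.47e-22 = 8.381e-20 J
Step 2: G = H - T*S = -5.397e-19 - 8.381e-20
Step 3: G = -6.235e-19 J

-6.235e-19


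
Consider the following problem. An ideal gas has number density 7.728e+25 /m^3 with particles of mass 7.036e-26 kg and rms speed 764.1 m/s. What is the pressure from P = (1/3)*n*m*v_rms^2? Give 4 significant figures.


Step 1: v_rms^2 = 764.1^2 = 5.838e+05
Step 2: n*m = 7.728e+25*7.036e-26 = 5.437
Step 3: P = (1/3)*5.437*5.838e+05 = 1.058e+06 Pa

1.058e+06


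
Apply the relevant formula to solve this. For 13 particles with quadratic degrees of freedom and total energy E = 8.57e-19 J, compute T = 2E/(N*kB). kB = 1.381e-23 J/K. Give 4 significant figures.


Step 1: Numerator = 2*E = 2*8.57e-19 = 1.714e-18 J
Step 2: Denominator = N*kB = 13*1.381e-23 = 1.795e-22
Step 3: T = 1.714e-18 / 1.795e-22 = 9547 K

9547


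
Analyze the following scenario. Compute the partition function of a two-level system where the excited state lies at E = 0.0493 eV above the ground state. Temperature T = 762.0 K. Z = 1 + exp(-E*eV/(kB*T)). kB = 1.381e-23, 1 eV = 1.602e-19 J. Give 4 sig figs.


Step 1: Compute beta*E = E*eV/(kB*T) = 0.0493*1.602e-19/(1.381e-23*762.0) = 0.7505
Step 2: exp(-beta*E) = exp(-0.7505) = 0.4721
Step 3: Z = 1 + 0.4721 = 1.472

1.472


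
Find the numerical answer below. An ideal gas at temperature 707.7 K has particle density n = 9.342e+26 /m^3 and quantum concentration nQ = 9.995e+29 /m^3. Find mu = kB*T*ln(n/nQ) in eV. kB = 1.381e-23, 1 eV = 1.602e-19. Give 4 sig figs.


Step 1: n/nQ = 9.342e+26/9.995e+29 = 0.0009347
Step 2: ln(n/nQ) = -6.975
Step 3: mu = kB*T*ln(n/nQ) = 9.773e-21*-6.975 = -6.817e-20 J
Step 4: Convert to eV: -6.817e-20/1.602e-19 = -0.4255 eV

-0.4255


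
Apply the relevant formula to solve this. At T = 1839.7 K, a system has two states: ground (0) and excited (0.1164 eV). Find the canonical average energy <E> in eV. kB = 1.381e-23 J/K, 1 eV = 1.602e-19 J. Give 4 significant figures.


Step 1: beta*E = 0.1164*1.602e-19/(1.381e-23*1839.7) = 0.734
Step 2: exp(-beta*E) = 0.48
Step 3: <E> = 0.1164*0.48/(1+0.48) = 0.03775 eV

0.03775


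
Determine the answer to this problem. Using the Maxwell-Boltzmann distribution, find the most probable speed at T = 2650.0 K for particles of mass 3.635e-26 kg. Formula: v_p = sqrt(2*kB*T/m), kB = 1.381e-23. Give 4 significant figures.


Step 1: Numerator = 2*kB*T = 2*1.381e-23*2650.0 = 7.319e-20
Step 2: Ratio = 7.319e-20 / 3.635e-26 = 2.014e+06
Step 3: v_p = sqrt(2.014e+06) = 1419 m/s

1419


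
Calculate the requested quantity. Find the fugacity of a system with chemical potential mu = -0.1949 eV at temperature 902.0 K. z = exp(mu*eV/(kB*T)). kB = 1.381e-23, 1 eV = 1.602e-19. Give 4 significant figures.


Step 1: Convert mu to Joules: -0.1949*1.602e-19 = -3.122e-20 J
Step 2: kB*T = 1.381e-23*902.0 = 1.246e-20 J
Step 3: mu/(kB*T) = -2.507
Step 4: z = exp(-2.507) = 0.08155

0.08155


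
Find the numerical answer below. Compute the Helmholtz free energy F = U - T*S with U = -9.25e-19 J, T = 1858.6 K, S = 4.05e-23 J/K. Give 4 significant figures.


Step 1: T*S = 1858.6 * 4.05e-23 = 7.527e-20 J
Step 2: F = U - T*S = -9.25e-19 - 7.527e-20
Step 3: F = -1e-18 J

-1e-18


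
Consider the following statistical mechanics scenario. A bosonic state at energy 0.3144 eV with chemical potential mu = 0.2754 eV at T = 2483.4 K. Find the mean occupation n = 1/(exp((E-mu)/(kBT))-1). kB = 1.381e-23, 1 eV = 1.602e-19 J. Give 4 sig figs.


Step 1: (E - mu) = 0.039 eV
Step 2: x = (E-mu)*eV/(kB*T) = 0.039*1.602e-19/(1.381e-23*2483.4) = 0.1822
Step 3: exp(x) = 1.2
Step 4: n = 1/(exp(x)-1) = 5.004

5.004


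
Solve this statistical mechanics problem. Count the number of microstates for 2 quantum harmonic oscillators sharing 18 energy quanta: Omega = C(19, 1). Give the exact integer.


Step 1: Use binomial coefficient C(19, 1)
Step 2: Numerator = 19! / 18!
Step 3: Denominator = 1!
Step 4: Omega = 19

19


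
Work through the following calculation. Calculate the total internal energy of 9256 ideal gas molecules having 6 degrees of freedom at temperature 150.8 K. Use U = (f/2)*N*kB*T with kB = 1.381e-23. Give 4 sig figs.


Step 1: f/2 = 6/2 = 3.0
Step 2: N*kB*T = 9256*1.381e-23*150.8 = 1.928e-17
Step 3: U = 3.0 * 1.928e-17 = 5.783e-17 J

5.783e-17


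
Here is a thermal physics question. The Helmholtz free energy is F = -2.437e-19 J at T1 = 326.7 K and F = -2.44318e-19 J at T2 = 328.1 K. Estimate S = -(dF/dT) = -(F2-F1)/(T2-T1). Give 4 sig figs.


Step 1: dF = F2 - F1 = -2.44318e-19 - (-2.437e-19) = -6.18e-22 J
Step 2: dT = T2 - T1 = 328.1 - 326.7 = 1.4 K
Step 3: S = -dF/dT = -(-6.18e-22)/1.4 = 4.414e-22 J/K

4.414e-22


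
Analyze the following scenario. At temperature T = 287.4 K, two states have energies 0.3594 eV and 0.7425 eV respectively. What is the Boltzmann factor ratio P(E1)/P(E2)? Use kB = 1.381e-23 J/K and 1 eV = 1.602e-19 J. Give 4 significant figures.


Step 1: Compute energy difference dE = E1 - E2 = 0.3594 - 0.7425 = -0.3831 eV
Step 2: Convert to Joules: dE_J = -0.3831 * 1.602e-19 = -6.137e-20 J
Step 3: Compute exponent = -dE_J / (kB * T) = -(-6.137e-20) / (1.381e-23 * 287.4) = 15.46
Step 4: P(E1)/P(E2) = exp(15.46) = 5.194e+06

5.194e+06


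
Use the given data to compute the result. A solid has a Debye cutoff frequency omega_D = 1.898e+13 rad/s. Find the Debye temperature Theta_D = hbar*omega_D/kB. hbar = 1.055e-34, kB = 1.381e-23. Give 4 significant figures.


Step 1: hbar*omega_D = 1.055e-34 * 1.898e+13 = 2.002e-21 J
Step 2: Theta_D = 2.002e-21 / 1.381e-23
Step 3: Theta_D = 145 K

145


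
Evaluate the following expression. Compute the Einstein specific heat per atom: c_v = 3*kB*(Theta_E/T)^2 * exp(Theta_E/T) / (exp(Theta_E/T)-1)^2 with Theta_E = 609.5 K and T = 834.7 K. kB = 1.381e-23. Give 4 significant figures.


Step 1: x = Theta_E/T = 609.5/834.7 = 0.7302
Step 2: x^2 = 0.5332
Step 3: exp(x) = 2.076
Step 4: c_v = 3*1.381e-23*0.5332*2.076/(2.076-1)^2 = 3.964e-23

3.964e-23


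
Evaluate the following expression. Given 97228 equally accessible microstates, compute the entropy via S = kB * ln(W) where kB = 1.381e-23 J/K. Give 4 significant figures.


Step 1: ln(W) = ln(97228) = 11.48
Step 2: S = kB * ln(W) = 1.381e-23 * 11.48
Step 3: S = 1.586e-22 J/K

1.586e-22


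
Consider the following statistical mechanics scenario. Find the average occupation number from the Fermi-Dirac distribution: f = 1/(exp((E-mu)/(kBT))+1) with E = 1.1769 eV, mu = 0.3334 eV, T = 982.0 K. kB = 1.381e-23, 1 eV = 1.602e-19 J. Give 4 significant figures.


Step 1: (E - mu) = 1.1769 - 0.3334 = 0.8435 eV
Step 2: Convert: (E-mu)*eV = 1.351e-19 J
Step 3: x = (E-mu)*eV/(kB*T) = 9.964
Step 4: f = 1/(exp(9.964)+1) = 4.705e-05

4.705e-05


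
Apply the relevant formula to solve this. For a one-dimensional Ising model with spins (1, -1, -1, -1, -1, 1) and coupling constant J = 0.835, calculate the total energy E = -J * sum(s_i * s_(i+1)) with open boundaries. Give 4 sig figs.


Step 1: Nearest-neighbor products: -1, 1, 1, 1, -1
Step 2: Sum of products = 1
Step 3: E = -0.835 * 1 = -0.835

-0.835


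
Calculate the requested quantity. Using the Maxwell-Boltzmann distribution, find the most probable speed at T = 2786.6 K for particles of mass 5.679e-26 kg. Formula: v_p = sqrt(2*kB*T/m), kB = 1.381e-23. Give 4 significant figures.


Step 1: Numerator = 2*kB*T = 2*1.381e-23*2786.6 = 7.697e-20
Step 2: Ratio = 7.697e-20 / 5.679e-26 = 1.355e+06
Step 3: v_p = sqrt(1.355e+06) = 1164 m/s

1164


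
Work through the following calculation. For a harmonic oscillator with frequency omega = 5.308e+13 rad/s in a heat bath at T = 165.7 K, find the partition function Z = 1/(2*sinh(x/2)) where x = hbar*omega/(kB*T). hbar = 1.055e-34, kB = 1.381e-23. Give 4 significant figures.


Step 1: Compute x = hbar*omega/(kB*T) = 1.055e-34*5.308e+13/(1.381e-23*165.7) = 2.447
Step 2: x/2 = 1.224
Step 3: sinh(x/2) = 1.553
Step 4: Z = 1/(2*1.553) = 0.322

0.322


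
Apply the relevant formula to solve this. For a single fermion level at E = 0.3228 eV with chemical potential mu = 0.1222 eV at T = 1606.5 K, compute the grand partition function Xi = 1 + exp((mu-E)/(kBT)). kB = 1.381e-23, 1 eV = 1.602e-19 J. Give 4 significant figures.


Step 1: (mu - E) = 0.1222 - 0.3228 = -0.2006 eV
Step 2: x = (mu-E)*eV/(kB*T) = -0.2006*1.602e-19/(1.381e-23*1606.5) = -1.449
Step 3: exp(x) = 0.2349
Step 4: Xi = 1 + 0.2349 = 1.235

1.235


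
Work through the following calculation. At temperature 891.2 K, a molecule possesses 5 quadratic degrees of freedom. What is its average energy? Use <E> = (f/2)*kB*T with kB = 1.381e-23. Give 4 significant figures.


Step 1: f/2 = 5/2 = 2.5
Step 2: kB*T = 1.381e-23 * 891.2 = 1.231e-20
Step 3: <E> = 2.5 * 1.231e-20 = 3.077e-20 J

3.077e-20


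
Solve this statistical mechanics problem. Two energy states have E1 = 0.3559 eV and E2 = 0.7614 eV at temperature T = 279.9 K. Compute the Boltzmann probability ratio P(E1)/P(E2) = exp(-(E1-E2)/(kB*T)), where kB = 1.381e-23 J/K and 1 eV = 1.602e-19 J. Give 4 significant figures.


Step 1: Compute energy difference dE = E1 - E2 = 0.3559 - 0.7614 = -0.4055 eV
Step 2: Convert to Joules: dE_J = -0.4055 * 1.602e-19 = -6.496e-20 J
Step 3: Compute exponent = -dE_J / (kB * T) = -(-6.496e-20) / (1.381e-23 * 279.9) = 16.81
Step 4: P(E1)/P(E2) = exp(16.81) = 1.989e+07

1.989e+07


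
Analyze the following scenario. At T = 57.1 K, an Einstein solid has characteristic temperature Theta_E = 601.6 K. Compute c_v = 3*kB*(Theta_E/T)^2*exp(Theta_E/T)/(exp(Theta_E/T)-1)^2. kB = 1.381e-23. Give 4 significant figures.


Step 1: x = Theta_E/T = 601.6/57.1 = 10.54
Step 2: x^2 = 111
Step 3: exp(x) = 3.764e+04
Step 4: c_v = 3*1.381e-23*111*3.764e+04/(3.764e+04-1)^2 = 1.222e-25

1.222e-25


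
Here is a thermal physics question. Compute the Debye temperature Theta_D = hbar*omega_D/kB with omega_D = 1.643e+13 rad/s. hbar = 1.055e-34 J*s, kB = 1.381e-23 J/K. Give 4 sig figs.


Step 1: hbar*omega_D = 1.055e-34 * 1.643e+13 = 1.733e-21 J
Step 2: Theta_D = 1.733e-21 / 1.381e-23
Step 3: Theta_D = 125.5 K

125.5


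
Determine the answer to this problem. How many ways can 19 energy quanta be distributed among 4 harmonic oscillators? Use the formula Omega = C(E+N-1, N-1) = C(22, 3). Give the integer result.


Step 1: Use binomial coefficient C(22, 3)
Step 2: Numerator = 22! / 19!
Step 3: Denominator = 3!
Step 4: Omega = 1540

1540


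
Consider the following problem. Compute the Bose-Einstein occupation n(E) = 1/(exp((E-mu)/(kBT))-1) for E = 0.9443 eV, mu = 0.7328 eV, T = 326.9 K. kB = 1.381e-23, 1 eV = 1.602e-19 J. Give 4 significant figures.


Step 1: (E - mu) = 0.2115 eV
Step 2: x = (E-mu)*eV/(kB*T) = 0.2115*1.602e-19/(1.381e-23*326.9) = 7.505
Step 3: exp(x) = 1818
Step 4: n = 1/(exp(x)-1) = 0.0005505

0.0005505


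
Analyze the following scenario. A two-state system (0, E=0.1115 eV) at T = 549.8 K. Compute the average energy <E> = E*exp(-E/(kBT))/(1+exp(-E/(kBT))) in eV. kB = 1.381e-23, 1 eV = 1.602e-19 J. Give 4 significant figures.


Step 1: beta*E = 0.1115*1.602e-19/(1.381e-23*549.8) = 2.353
Step 2: exp(-beta*E) = 0.09513
Step 3: <E> = 0.1115*0.09513/(1+0.09513) = 0.009685 eV

0.009685


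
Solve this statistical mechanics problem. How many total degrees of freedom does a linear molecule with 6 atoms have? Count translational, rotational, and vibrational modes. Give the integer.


Step 1: Translational DOF = 3
Step 2: Rotational DOF (linear) = 2
Step 3: Vibrational DOF = 3*6 - 5 = 13
Step 4: Total = 3 + 2 + 13 = 18

18


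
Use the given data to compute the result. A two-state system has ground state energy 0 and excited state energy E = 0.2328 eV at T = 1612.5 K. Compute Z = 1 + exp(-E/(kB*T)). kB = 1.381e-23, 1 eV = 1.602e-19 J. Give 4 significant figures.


Step 1: Compute beta*E = E*eV/(kB*T) = 0.2328*1.602e-19/(1.381e-23*1612.5) = 1.675
Step 2: exp(-beta*E) = exp(-1.675) = 0.1874
Step 3: Z = 1 + 0.1874 = 1.187

1.187


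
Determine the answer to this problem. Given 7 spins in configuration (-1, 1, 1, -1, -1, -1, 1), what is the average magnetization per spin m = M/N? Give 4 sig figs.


Step 1: Count up spins (+1): 3, down spins (-1): 4
Step 2: Total magnetization M = 3 - 4 = -1
Step 3: m = M/N = -1/7 = -0.1429

-0.1429


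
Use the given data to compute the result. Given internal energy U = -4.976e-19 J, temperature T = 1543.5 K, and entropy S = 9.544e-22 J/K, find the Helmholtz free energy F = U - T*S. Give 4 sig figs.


Step 1: T*S = 1543.5 * 9.544e-22 = 1.473e-18 J
Step 2: F = U - T*S = -4.976e-19 - 1.473e-18
Step 3: F = -1.971e-18 J

-1.971e-18


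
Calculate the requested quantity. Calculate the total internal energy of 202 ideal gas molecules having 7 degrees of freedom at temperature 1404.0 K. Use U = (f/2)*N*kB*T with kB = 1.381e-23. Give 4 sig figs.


Step 1: f/2 = 7/2 = 3.5
Step 2: N*kB*T = 202*1.381e-23*1404.0 = 3.917e-18
Step 3: U = 3.5 * 3.917e-18 = 1.371e-17 J

1.371e-17


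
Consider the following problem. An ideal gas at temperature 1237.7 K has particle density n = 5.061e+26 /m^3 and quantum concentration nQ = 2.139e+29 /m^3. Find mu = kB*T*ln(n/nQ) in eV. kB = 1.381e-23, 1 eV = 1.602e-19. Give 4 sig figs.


Step 1: n/nQ = 5.061e+26/2.139e+29 = 0.002366
Step 2: ln(n/nQ) = -6.047
Step 3: mu = kB*T*ln(n/nQ) = 1.709e-20*-6.047 = -1.034e-19 J
Step 4: Convert to eV: -1.034e-19/1.602e-19 = -0.6451 eV

-0.6451


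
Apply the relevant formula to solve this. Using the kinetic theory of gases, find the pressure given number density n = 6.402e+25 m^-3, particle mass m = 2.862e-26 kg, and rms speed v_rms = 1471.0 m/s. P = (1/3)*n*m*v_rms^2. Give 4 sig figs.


Step 1: v_rms^2 = 1471.0^2 = 2.164e+06
Step 2: n*m = 6.402e+25*2.862e-26 = 1.832
Step 3: P = (1/3)*1.832*2.164e+06 = 1.322e+06 Pa

1.322e+06


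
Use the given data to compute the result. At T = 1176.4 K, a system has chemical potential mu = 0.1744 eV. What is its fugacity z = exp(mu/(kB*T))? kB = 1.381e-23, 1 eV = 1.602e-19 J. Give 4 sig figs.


Step 1: Convert mu to Joules: 0.1744*1.602e-19 = 2.794e-20 J
Step 2: kB*T = 1.381e-23*1176.4 = 1.625e-20 J
Step 3: mu/(kB*T) = 1.72
Step 4: z = exp(1.72) = 5.583

5.583


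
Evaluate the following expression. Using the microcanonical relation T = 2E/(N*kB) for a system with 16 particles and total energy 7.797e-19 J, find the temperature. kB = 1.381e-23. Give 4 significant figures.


Step 1: Numerator = 2*E = 2*7.797e-19 = 1.559e-18 J
Step 2: Denominator = N*kB = 16*1.381e-23 = 2.21e-22
Step 3: T = 1.559e-18 / 2.21e-22 = 7057 K

7057


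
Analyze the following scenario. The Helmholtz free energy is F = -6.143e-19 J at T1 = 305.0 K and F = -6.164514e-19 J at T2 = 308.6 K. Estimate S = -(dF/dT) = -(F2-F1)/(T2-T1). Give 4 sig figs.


Step 1: dF = F2 - F1 = -6.164514e-19 - (-6.143e-19) = -2.1514e-21 J
Step 2: dT = T2 - T1 = 308.6 - 305.0 = 3.6 K
Step 3: S = -dF/dT = -(-2.1514e-21)/3.6 = 5.976e-22 J/K

5.976e-22


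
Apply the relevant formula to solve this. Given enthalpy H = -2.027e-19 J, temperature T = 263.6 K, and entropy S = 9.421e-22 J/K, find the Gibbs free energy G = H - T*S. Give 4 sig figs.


Step 1: T*S = 263.6 * 9.421e-22 = 2.483e-19 J
Step 2: G = H - T*S = -2.027e-19 - 2.483e-19
Step 3: G = -4.51e-19 J

-4.51e-19


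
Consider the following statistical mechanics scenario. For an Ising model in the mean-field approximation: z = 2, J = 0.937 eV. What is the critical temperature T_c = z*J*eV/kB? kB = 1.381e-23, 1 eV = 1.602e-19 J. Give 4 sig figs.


Step 1: z*J = 2*0.937 = 1.874 eV
Step 2: Convert to Joules: 1.874*1.602e-19 = 3.002e-19 J
Step 3: T_c = 3.002e-19 / 1.381e-23 = 2.174e+04 K

2.174e+04


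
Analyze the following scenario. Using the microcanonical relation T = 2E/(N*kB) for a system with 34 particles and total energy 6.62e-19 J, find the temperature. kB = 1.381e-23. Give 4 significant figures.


Step 1: Numerator = 2*E = 2*6.62e-19 = 1.324e-18 J
Step 2: Denominator = N*kB = 34*1.381e-23 = 4.695e-22
Step 3: T = 1.324e-18 / 4.695e-22 = 2820 K

2820


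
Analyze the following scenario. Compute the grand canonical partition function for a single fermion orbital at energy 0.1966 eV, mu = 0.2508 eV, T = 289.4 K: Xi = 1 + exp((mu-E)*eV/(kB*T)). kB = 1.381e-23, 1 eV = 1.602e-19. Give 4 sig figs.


Step 1: (mu - E) = 0.2508 - 0.1966 = 0.0542 eV
Step 2: x = (mu-E)*eV/(kB*T) = 0.0542*1.602e-19/(1.381e-23*289.4) = 2.173
Step 3: exp(x) = 8.781
Step 4: Xi = 1 + 8.781 = 9.781

9.781


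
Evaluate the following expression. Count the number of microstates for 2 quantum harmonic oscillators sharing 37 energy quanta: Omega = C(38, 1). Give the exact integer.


Step 1: Use binomial coefficient C(38, 1)
Step 2: Numerator = 38! / 37!
Step 3: Denominator = 1!
Step 4: Omega = 38

38


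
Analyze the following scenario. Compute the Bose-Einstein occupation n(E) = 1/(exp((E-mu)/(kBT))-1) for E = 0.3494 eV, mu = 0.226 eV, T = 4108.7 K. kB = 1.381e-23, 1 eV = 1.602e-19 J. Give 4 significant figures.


Step 1: (E - mu) = 0.1234 eV
Step 2: x = (E-mu)*eV/(kB*T) = 0.1234*1.602e-19/(1.381e-23*4108.7) = 0.3484
Step 3: exp(x) = 1.417
Step 4: n = 1/(exp(x)-1) = 2.399

2.399


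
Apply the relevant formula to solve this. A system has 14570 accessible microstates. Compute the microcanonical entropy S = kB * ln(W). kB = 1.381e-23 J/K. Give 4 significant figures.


Step 1: ln(W) = ln(14570) = 9.587
Step 2: S = kB * ln(W) = 1.381e-23 * 9.587
Step 3: S = 1.324e-22 J/K

1.324e-22


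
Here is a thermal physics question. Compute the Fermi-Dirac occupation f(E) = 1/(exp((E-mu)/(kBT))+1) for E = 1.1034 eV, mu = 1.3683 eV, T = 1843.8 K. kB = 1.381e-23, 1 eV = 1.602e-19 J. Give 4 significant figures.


Step 1: (E - mu) = 1.1034 - 1.3683 = -0.2649 eV
Step 2: Convert: (E-mu)*eV = -4.244e-20 J
Step 3: x = (E-mu)*eV/(kB*T) = -1.667
Step 4: f = 1/(exp(-1.667)+1) = 0.8411

0.8411


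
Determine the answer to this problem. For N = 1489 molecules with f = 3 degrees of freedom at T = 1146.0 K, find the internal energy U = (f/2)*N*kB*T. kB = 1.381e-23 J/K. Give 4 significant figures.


Step 1: f/2 = 3/2 = 1.5
Step 2: N*kB*T = 1489*1.381e-23*1146.0 = 2.357e-17
Step 3: U = 1.5 * 2.357e-17 = 3.535e-17 J

3.535e-17


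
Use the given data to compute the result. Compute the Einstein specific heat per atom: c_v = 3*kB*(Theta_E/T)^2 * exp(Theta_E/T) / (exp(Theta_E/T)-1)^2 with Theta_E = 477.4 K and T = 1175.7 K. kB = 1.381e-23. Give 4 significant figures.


Step 1: x = Theta_E/T = 477.4/1175.7 = 0.4061
Step 2: x^2 = 0.1649
Step 3: exp(x) = 1.501
Step 4: c_v = 3*1.381e-23*0.1649*1.501/(1.501-1)^2 = 4.087e-23

4.087e-23


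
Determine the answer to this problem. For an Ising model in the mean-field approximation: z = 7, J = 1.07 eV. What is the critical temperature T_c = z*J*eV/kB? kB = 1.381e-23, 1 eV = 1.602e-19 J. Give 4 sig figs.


Step 1: z*J = 7*1.07 = 7.49 eV
Step 2: Convert to Joules: 7.49*1.602e-19 = 1.2e-18 J
Step 3: T_c = 1.2e-18 / 1.381e-23 = 8.689e+04 K

8.689e+04


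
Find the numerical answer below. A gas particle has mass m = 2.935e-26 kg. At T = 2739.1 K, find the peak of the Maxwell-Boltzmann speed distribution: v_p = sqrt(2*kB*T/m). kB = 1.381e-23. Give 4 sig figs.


Step 1: Numerator = 2*kB*T = 2*1.381e-23*2739.1 = 7.565e-20
Step 2: Ratio = 7.565e-20 / 2.935e-26 = 2.578e+06
Step 3: v_p = sqrt(2.578e+06) = 1606 m/s

1606


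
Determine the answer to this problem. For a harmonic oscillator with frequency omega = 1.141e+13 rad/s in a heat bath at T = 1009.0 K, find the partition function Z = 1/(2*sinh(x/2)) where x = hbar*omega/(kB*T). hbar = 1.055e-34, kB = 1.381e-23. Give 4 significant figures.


Step 1: Compute x = hbar*omega/(kB*T) = 1.055e-34*1.141e+13/(1.381e-23*1009.0) = 0.08639
Step 2: x/2 = 0.04319
Step 3: sinh(x/2) = 0.04321
Step 4: Z = 1/(2*0.04321) = 11.57

11.57


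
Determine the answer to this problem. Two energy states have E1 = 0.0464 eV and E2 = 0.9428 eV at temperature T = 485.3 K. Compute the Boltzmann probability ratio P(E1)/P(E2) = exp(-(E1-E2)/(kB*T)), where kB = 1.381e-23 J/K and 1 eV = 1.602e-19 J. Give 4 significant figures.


Step 1: Compute energy difference dE = E1 - E2 = 0.0464 - 0.9428 = -0.8964 eV
Step 2: Convert to Joules: dE_J = -0.8964 * 1.602e-19 = -1.436e-19 J
Step 3: Compute exponent = -dE_J / (kB * T) = -(-1.436e-19) / (1.381e-23 * 485.3) = 21.43
Step 4: P(E1)/P(E2) = exp(21.43) = 2.021e+09

2.021e+09


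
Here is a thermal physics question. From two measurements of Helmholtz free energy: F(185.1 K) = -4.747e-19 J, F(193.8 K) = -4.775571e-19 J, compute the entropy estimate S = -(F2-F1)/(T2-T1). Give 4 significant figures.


Step 1: dF = F2 - F1 = -4.775571e-19 - (-4.747e-19) = -2.8571e-21 J
Step 2: dT = T2 - T1 = 193.8 - 185.1 = 8.7 K
Step 3: S = -dF/dT = -(-2.8571e-21)/8.7 = 3.284e-22 J/K

3.284e-22


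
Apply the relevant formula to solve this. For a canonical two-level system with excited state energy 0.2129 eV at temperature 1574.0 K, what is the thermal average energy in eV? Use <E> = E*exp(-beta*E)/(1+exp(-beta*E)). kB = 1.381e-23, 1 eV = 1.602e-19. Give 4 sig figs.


Step 1: beta*E = 0.2129*1.602e-19/(1.381e-23*1574.0) = 1.569
Step 2: exp(-beta*E) = 0.2082
Step 3: <E> = 0.2129*0.2082/(1+0.2082) = 0.03669 eV

0.03669


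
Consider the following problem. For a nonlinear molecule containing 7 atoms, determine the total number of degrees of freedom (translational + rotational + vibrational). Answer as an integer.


Step 1: Translational DOF = 3
Step 2: Rotational DOF (nonlinear) = 3
Step 3: Vibrational DOF = 3*7 - 6 = 15
Step 4: Total = 3 + 3 + 15 = 21

21


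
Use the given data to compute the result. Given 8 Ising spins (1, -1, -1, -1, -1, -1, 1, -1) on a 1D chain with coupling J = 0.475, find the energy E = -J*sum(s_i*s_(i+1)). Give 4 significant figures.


Step 1: Nearest-neighbor products: -1, 1, 1, 1, 1, -1, -1
Step 2: Sum of products = 1
Step 3: E = -0.475 * 1 = -0.475

-0.475


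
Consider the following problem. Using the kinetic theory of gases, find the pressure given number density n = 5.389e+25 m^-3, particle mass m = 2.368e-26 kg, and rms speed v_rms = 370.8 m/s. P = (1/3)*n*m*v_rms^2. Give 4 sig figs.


Step 1: v_rms^2 = 370.8^2 = 1.375e+05
Step 2: n*m = 5.389e+25*2.368e-26 = 1.276
Step 3: P = (1/3)*1.276*1.375e+05 = 5.849e+04 Pa

5.849e+04


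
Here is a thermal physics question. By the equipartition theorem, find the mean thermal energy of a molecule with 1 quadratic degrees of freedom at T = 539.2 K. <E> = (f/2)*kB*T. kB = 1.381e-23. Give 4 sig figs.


Step 1: f/2 = 1/2 = 0.5
Step 2: kB*T = 1.381e-23 * 539.2 = 7.446e-21
Step 3: <E> = 0.5 * 7.446e-21 = 3.723e-21 J

3.723e-21


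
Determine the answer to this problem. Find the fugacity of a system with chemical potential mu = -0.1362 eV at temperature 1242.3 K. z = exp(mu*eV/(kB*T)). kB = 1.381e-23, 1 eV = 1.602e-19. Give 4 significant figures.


Step 1: Convert mu to Joules: -0.1362*1.602e-19 = -2.182e-20 J
Step 2: kB*T = 1.381e-23*1242.3 = 1.716e-20 J
Step 3: mu/(kB*T) = -1.272
Step 4: z = exp(-1.272) = 0.2803

0.2803


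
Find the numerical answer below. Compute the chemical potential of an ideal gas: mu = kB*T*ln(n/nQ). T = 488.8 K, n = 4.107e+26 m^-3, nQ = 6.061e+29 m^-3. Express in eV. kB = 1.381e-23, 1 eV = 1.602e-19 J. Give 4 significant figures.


Step 1: n/nQ = 4.107e+26/6.061e+29 = 0.0006776
Step 2: ln(n/nQ) = -7.297
Step 3: mu = kB*T*ln(n/nQ) = 6.75e-21*-7.297 = -4.926e-20 J
Step 4: Convert to eV: -4.926e-20/1.602e-19 = -0.3075 eV

-0.3075


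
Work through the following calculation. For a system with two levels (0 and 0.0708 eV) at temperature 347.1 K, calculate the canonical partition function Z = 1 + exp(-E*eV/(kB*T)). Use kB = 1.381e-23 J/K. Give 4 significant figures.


Step 1: Compute beta*E = E*eV/(kB*T) = 0.0708*1.602e-19/(1.381e-23*347.1) = 2.366
Step 2: exp(-beta*E) = exp(-2.366) = 0.09384
Step 3: Z = 1 + 0.09384 = 1.094

1.094


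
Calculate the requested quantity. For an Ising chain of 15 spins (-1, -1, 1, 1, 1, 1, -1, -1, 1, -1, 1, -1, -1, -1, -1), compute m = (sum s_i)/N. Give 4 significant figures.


Step 1: Count up spins (+1): 6, down spins (-1): 9
Step 2: Total magnetization M = 6 - 9 = -3
Step 3: m = M/N = -3/15 = -0.2

-0.2


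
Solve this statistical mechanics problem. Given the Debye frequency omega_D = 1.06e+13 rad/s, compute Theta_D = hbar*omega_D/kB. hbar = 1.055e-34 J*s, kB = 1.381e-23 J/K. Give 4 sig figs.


Step 1: hbar*omega_D = 1.055e-34 * 1.06e+13 = 1.118e-21 J
Step 2: Theta_D = 1.118e-21 / 1.381e-23
Step 3: Theta_D = 80.98 K

80.98


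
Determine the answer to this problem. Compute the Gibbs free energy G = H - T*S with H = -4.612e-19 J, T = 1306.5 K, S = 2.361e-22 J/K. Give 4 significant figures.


Step 1: T*S = 1306.5 * 2.361e-22 = 3.085e-19 J
Step 2: G = H - T*S = -4.612e-19 - 3.085e-19
Step 3: G = -7.697e-19 J

-7.697e-19


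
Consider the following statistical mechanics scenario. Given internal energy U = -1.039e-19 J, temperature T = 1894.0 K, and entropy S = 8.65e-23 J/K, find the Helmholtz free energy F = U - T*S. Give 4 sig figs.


Step 1: T*S = 1894.0 * 8.65e-23 = 1.638e-19 J
Step 2: F = U - T*S = -1.039e-19 - 1.638e-19
Step 3: F = -2.677e-19 J

-2.677e-19


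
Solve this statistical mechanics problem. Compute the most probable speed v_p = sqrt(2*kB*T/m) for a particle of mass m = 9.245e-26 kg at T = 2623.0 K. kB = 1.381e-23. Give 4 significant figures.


Step 1: Numerator = 2*kB*T = 2*1.381e-23*2623.0 = 7.245e-20
Step 2: Ratio = 7.245e-20 / 9.245e-26 = 7.836e+05
Step 3: v_p = sqrt(7.836e+05) = 885.2 m/s

885.2


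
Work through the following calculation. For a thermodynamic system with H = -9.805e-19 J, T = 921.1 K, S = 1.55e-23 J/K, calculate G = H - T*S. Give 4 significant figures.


Step 1: T*S = 921.1 * 1.55e-23 = 1.428e-20 J
Step 2: G = H - T*S = -9.805e-19 - 1.428e-20
Step 3: G = -9.948e-19 J

-9.948e-19


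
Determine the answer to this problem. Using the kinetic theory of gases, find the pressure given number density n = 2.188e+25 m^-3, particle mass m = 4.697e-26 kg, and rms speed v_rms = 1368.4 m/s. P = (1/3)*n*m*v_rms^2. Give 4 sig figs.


Step 1: v_rms^2 = 1368.4^2 = 1.873e+06
Step 2: n*m = 2.188e+25*4.697e-26 = 1.028
Step 3: P = (1/3)*1.028*1.873e+06 = 6.415e+05 Pa

6.415e+05


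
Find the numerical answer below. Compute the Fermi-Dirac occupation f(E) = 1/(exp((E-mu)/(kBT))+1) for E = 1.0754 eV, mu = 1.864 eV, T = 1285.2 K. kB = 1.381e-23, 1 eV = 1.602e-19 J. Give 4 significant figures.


Step 1: (E - mu) = 1.0754 - 1.864 = -0.7886 eV
Step 2: Convert: (E-mu)*eV = -1.263e-19 J
Step 3: x = (E-mu)*eV/(kB*T) = -7.118
Step 4: f = 1/(exp(-7.118)+1) = 0.9992

0.9992


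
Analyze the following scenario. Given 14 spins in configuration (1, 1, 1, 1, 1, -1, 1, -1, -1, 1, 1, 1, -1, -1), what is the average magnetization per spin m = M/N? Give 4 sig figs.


Step 1: Count up spins (+1): 9, down spins (-1): 5
Step 2: Total magnetization M = 9 - 5 = 4
Step 3: m = M/N = 4/14 = 0.2857

0.2857


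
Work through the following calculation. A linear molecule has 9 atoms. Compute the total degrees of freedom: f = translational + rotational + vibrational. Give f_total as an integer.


Step 1: Translational DOF = 3
Step 2: Rotational DOF (linear) = 2
Step 3: Vibrational DOF = 3*9 - 5 = 22
Step 4: Total = 3 + 2 + 22 = 27

27


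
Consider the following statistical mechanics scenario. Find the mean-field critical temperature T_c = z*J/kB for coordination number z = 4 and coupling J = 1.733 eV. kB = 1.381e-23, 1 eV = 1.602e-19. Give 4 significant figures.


Step 1: z*J = 4*1.733 = 6.932 eV
Step 2: Convert to Joules: 6.932*1.602e-19 = 1.111e-18 J
Step 3: T_c = 1.111e-18 / 1.381e-23 = 8.041e+04 K

8.041e+04


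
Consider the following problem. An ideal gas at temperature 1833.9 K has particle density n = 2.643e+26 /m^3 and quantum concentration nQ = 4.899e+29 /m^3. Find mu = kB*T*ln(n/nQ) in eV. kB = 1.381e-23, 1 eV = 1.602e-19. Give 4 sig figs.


Step 1: n/nQ = 2.643e+26/4.899e+29 = 0.0005395
Step 2: ln(n/nQ) = -7.525
Step 3: mu = kB*T*ln(n/nQ) = 2.533e-20*-7.525 = -1.906e-19 J
Step 4: Convert to eV: -1.906e-19/1.602e-19 = -1.19 eV

-1.19


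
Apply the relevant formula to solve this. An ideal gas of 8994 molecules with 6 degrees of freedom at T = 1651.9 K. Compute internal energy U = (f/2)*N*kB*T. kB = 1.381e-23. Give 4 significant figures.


Step 1: f/2 = 6/2 = 3.0
Step 2: N*kB*T = 8994*1.381e-23*1651.9 = 2.052e-16
Step 3: U = 3.0 * 2.052e-16 = 6.155e-16 J

6.155e-16


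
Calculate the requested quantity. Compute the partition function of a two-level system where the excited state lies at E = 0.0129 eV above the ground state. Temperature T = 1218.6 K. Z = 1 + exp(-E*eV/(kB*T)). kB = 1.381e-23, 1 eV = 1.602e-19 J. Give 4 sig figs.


Step 1: Compute beta*E = E*eV/(kB*T) = 0.0129*1.602e-19/(1.381e-23*1218.6) = 0.1228
Step 2: exp(-beta*E) = exp(-0.1228) = 0.8844
Step 3: Z = 1 + 0.8844 = 1.884

1.884


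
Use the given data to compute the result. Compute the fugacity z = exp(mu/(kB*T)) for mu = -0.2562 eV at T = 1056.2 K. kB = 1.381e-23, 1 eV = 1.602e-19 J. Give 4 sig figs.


Step 1: Convert mu to Joules: -0.2562*1.602e-19 = -4.104e-20 J
Step 2: kB*T = 1.381e-23*1056.2 = 1.459e-20 J
Step 3: mu/(kB*T) = -2.814
Step 4: z = exp(-2.814) = 0.05997

0.05997


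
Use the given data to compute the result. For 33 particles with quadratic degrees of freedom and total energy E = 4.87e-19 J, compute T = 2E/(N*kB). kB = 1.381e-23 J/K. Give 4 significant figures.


Step 1: Numerator = 2*E = 2*4.87e-19 = 9.74e-19 J
Step 2: Denominator = N*kB = 33*1.381e-23 = 4.557e-22
Step 3: T = 9.74e-19 / 4.557e-22 = 2137 K

2137


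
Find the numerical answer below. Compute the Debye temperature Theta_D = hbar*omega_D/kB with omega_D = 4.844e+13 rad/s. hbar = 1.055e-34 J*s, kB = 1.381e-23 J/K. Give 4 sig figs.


Step 1: hbar*omega_D = 1.055e-34 * 4.844e+13 = 5.11e-21 J
Step 2: Theta_D = 5.11e-21 / 1.381e-23
Step 3: Theta_D = 370.1 K

370.1


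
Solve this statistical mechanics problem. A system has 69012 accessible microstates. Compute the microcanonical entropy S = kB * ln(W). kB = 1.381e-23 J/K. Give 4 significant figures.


Step 1: ln(W) = ln(69012) = 11.14
Step 2: S = kB * ln(W) = 1.381e-23 * 11.14
Step 3: S = 1.539e-22 J/K

1.539e-22


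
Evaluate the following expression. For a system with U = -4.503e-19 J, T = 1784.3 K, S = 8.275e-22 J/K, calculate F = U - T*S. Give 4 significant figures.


Step 1: T*S = 1784.3 * 8.275e-22 = 1.477e-18 J
Step 2: F = U - T*S = -4.503e-19 - 1.477e-18
Step 3: F = -1.927e-18 J

-1.927e-18


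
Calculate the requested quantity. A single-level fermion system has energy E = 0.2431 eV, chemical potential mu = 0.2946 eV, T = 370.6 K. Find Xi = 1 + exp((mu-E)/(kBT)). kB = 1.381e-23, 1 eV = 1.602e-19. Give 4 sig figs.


Step 1: (mu - E) = 0.2946 - 0.2431 = 0.0515 eV
Step 2: x = (mu-E)*eV/(kB*T) = 0.0515*1.602e-19/(1.381e-23*370.6) = 1.612
Step 3: exp(x) = 5.013
Step 4: Xi = 1 + 5.013 = 6.013

6.013


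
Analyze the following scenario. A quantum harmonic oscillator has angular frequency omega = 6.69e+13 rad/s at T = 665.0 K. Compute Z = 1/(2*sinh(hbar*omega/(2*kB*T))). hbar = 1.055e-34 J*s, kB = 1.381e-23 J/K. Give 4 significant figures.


Step 1: Compute x = hbar*omega/(kB*T) = 1.055e-34*6.69e+13/(1.381e-23*665.0) = 0.7685
Step 2: x/2 = 0.3843
Step 3: sinh(x/2) = 0.3938
Step 4: Z = 1/(2*0.3938) = 1.27

1.27


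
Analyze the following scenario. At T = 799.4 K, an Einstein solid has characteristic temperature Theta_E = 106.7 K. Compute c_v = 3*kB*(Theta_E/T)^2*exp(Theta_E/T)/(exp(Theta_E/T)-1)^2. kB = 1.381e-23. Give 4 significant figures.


Step 1: x = Theta_E/T = 106.7/799.4 = 0.1335
Step 2: x^2 = 0.01782
Step 3: exp(x) = 1.143
Step 4: c_v = 3*1.381e-23*0.01782*1.143/(1.143-1)^2 = 4.137e-23

4.137e-23


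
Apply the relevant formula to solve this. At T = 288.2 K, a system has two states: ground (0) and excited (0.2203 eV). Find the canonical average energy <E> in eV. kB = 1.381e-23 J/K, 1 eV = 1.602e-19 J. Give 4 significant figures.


Step 1: beta*E = 0.2203*1.602e-19/(1.381e-23*288.2) = 8.867
Step 2: exp(-beta*E) = 0.0001409
Step 3: <E> = 0.2203*0.0001409/(1+0.0001409) = 3.104e-05 eV

3.104e-05


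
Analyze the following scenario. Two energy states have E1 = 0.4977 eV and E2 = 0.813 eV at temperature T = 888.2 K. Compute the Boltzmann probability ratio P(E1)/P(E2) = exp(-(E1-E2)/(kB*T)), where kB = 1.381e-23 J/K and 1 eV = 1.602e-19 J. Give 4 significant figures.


Step 1: Compute energy difference dE = E1 - E2 = 0.4977 - 0.813 = -0.3153 eV
Step 2: Convert to Joules: dE_J = -0.3153 * 1.602e-19 = -5.051e-20 J
Step 3: Compute exponent = -dE_J / (kB * T) = -(-5.051e-20) / (1.381e-23 * 888.2) = 4.118
Step 4: P(E1)/P(E2) = exp(4.118) = 61.43

61.43
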